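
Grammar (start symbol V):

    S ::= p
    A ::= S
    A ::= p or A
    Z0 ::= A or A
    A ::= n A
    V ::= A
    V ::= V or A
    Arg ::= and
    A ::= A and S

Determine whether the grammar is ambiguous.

Ambiguous

Witness: p or p

Derivation 1: V ⇒ A ⇒ p or A ⇒ p or S ⇒ p or p
Derivation 2: V ⇒ V or A ⇒ A or A ⇒ S or A ⇒ p or A ⇒ p or S ⇒ p or p

Two distinct leftmost derivations for the same string.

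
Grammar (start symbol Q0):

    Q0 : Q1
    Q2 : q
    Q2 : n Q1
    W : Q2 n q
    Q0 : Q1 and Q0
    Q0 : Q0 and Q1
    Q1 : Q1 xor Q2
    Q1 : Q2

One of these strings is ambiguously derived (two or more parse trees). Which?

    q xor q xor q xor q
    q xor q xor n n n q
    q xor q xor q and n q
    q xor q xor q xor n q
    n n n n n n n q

q xor q xor q xor q: 1 tree
q xor q xor n n n q: 1 tree
q xor q xor q and n q: 2 trees
q xor q xor q xor n q: 1 tree
n n n n n n n q: 1 tree

q xor q xor q and n q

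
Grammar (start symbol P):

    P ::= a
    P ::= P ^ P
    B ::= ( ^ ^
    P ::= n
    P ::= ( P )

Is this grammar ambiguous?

Witness: a ^ a ^ a

Derivation 1: P ⇒ P ^ P ⇒ a ^ P ⇒ a ^ P ^ P ⇒ a ^ a ^ P ⇒ a ^ a ^ a
Derivation 2: P ⇒ P ^ P ⇒ P ^ P ^ P ⇒ a ^ P ^ P ⇒ a ^ a ^ P ⇒ a ^ a ^ a

Two distinct leftmost derivations for the same string.

Ambiguous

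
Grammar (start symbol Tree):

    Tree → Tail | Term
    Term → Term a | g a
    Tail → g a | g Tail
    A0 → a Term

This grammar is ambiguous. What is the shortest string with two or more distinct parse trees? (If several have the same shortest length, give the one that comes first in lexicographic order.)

length 2: g a has 2 parse trees

Two derivations of g a:
  Tree ⇒ Tail ⇒ g a
  Tree ⇒ Term ⇒ g a

g a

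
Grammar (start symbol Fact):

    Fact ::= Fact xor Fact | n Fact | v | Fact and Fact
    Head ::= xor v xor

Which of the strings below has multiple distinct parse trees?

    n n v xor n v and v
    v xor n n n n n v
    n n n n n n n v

n n v xor n v and v: 12 trees
v xor n n n n n v: 1 tree
n n n n n n n v: 1 tree

n n v xor n v and v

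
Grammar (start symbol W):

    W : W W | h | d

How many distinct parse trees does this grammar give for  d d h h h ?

14

Parse trees for d d h h h (showing first 6 of 14):
  [W [W d] [W [W d] [W [W h] [W [W h] [W h]]]]]
  [W [W d] [W [W d] [W [W [W h] [W h]] [W h]]]]
  [W [W d] [W [W [W d] [W h]] [W [W h] [W h]]]]
  [W [W d] [W [W [W d] [W [W h] [W h]]] [W h]]]
  [W [W d] [W [W [W [W d] [W h]] [W h]] [W h]]]
  [W [W [W d] [W d]] [W [W h] [W [W h] [W h]]]]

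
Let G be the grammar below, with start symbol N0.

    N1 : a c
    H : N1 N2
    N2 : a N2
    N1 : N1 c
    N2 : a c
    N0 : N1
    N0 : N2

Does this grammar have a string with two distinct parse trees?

Ambiguous

Witness: a c

Derivation 1: N0 ⇒ N1 ⇒ a c
Derivation 2: N0 ⇒ N2 ⇒ a c

Two distinct leftmost derivations for the same string.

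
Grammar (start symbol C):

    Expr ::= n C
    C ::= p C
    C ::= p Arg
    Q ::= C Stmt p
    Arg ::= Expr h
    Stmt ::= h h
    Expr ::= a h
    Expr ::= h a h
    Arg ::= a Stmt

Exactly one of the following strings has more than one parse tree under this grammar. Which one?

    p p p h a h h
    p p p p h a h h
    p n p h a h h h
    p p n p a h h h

p p p h a h h: 1 tree
p p p p h a h h: 1 tree
p n p h a h h h: 1 tree
p p n p a h h h: 2 trees

p p n p a h h h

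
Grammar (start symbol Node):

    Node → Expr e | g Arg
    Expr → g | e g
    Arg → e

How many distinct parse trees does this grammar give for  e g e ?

1

Parse trees for e g e:
  [Node [Expr e g] e]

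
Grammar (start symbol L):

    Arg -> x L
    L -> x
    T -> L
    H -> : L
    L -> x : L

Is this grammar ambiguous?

(Arg, H, T are unreachable from L, so their rules don't affect L(L).) Right-recursive list with a separator: after each atom, whether the separator follows determines the rule. One parse per string.

Unambiguous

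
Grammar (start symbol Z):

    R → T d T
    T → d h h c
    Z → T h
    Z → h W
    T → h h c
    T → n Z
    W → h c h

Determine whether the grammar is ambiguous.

Ambiguous

Witness: h h c h

Derivation 1: Z ⇒ T h ⇒ h h c h
Derivation 2: Z ⇒ h W ⇒ h h c h

Two distinct leftmost derivations for the same string.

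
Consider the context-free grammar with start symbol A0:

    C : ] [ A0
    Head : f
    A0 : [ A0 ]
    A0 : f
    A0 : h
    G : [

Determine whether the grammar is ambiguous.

(C, Head, G are unreachable from A0, so their rules don't affect L(A0).) Each string is a nest of matched brackets around a single atom. An opening bracket forces the recursive rule; an atom forces the base rule.

Unambiguous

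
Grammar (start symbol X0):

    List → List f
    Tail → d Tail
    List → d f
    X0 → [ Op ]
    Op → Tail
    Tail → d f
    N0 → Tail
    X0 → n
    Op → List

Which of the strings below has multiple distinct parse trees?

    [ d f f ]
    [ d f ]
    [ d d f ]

[ d f ]

[ d f f ]: 1 tree
[ d f ]: 2 trees
[ d d f ]: 1 tree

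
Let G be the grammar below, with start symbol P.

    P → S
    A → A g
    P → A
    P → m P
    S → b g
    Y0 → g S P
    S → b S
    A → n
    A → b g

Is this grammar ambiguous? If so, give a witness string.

Witness: b g

Derivation 1: P ⇒ S ⇒ b g
Derivation 2: P ⇒ A ⇒ b g

Two distinct leftmost derivations for the same string.

Ambiguous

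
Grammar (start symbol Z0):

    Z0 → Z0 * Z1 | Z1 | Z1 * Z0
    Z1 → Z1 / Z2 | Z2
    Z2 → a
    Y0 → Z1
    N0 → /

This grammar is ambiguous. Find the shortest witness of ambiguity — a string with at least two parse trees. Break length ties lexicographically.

length 1: no string has ≥2 trees
length 3: a * a has 2 parse trees

Two derivations of a * a:
  Z0 ⇒ Z0 * Z1 ⇒ Z1 * Z1 ⇒ Z2 * Z1 ⇒ a * Z1 ⇒ a * Z2 ⇒ a * a
  Z0 ⇒ Z1 * Z0 ⇒ Z2 * Z0 ⇒ a * Z0 ⇒ a * Z1 ⇒ a * Z2 ⇒ a * a

a * a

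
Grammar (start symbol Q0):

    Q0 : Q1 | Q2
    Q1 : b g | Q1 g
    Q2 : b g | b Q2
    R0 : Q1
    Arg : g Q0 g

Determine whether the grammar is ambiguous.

Witness: b g

Derivation 1: Q0 ⇒ Q1 ⇒ b g
Derivation 2: Q0 ⇒ Q2 ⇒ b g

Two distinct leftmost derivations for the same string.

Ambiguous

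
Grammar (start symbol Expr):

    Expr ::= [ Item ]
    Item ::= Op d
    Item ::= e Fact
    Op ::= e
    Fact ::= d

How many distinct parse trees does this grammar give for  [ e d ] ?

Parse trees for [ e d ]:
  [Expr [ [Item [Op e] d] ]]
  [Expr [ [Item e [Fact d]] ]]

2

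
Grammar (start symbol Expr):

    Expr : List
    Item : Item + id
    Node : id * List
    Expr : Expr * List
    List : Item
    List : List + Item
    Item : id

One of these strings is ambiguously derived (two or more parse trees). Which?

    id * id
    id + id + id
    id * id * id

id + id + id

id * id: 1 tree
id + id + id: 4 trees
id * id * id: 1 tree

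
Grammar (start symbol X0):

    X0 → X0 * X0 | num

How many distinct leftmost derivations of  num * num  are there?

1

Parse trees for num * num:
  [X0 [X0 num] * [X0 num]]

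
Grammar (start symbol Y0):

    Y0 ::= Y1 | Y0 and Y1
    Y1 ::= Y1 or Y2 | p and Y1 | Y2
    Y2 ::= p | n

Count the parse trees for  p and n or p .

Parse trees for p and n or p:
  [Y0 [Y1 [Y1 p and [Y1 [Y2 n]]] or [Y2 p]]]
  [Y0 [Y1 p and [Y1 [Y1 [Y2 n]] or [Y2 p]]]]
  [Y0 [Y0 [Y1 [Y2 p]]] and [Y1 [Y1 [Y2 n]] or [Y2 p]]]

3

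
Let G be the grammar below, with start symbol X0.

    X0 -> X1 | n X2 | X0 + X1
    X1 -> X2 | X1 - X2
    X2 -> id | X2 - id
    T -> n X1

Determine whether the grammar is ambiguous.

Witness: id - id

Derivation 1: X0 ⇒ X1 ⇒ X2 ⇒ X2 - id ⇒ id - id
Derivation 2: X0 ⇒ X1 ⇒ X1 - X2 ⇒ X2 - X2 ⇒ id - X2 ⇒ id - id

Two distinct leftmost derivations for the same string.

Ambiguous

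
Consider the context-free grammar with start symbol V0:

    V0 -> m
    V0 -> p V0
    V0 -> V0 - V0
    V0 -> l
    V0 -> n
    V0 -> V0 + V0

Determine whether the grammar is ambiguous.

Witness: p l + l

Derivation 1: V0 ⇒ p V0 ⇒ p V0 + V0 ⇒ p l + V0 ⇒ p l + l
Derivation 2: V0 ⇒ V0 + V0 ⇒ p V0 + V0 ⇒ p l + V0 ⇒ p l + l

Two distinct leftmost derivations for the same string.

Ambiguous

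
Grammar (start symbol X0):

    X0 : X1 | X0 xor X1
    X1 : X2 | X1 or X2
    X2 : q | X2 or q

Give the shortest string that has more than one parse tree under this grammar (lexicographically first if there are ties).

length 1: no string has ≥2 trees
length 3: q or q has 2 parse trees

Two derivations of q or q:
  X0 ⇒ X1 ⇒ X2 ⇒ X2 or q ⇒ q or q
  X0 ⇒ X1 ⇒ X1 or X2 ⇒ X2 or X2 ⇒ q or X2 ⇒ q or q

q or q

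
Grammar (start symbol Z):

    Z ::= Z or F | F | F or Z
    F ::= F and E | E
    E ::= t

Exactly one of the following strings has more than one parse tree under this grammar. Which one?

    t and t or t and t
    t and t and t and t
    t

t and t or t and t

t and t or t and t: 2 trees
t and t and t and t: 1 tree
t: 1 tree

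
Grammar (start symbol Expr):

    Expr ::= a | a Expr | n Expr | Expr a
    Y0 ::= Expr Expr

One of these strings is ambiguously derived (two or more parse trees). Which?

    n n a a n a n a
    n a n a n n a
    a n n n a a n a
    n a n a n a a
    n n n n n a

n a n a n a a

n n a a n a n a: 1 tree
n a n a n n a: 1 tree
a n n n a a n a: 1 tree
n a n a n a a: 7 trees
n n n n n a: 1 tree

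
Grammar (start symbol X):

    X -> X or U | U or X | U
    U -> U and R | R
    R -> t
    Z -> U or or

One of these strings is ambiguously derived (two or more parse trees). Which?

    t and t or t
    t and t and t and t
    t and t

t and t or t: 2 trees
t and t and t and t: 1 tree
t and t: 1 tree

t and t or t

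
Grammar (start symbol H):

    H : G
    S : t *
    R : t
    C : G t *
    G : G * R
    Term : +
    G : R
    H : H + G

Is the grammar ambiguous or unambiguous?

(C, S, Term are unreachable from H, so their rules don't affect L(H).) The grammar is stratified — H handles '+' (left-recursive), G handles '*', R atoms. Each operator has a fixed associativity and precedence level, so every string has one parse.

Unambiguous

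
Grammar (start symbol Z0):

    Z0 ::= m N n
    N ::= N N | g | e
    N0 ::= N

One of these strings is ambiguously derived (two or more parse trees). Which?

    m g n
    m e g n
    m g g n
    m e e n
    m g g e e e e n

m g g e e e e n

m g n: 1 tree
m e g n: 1 tree
m g g n: 1 tree
m e e n: 1 tree
m g g e e e e n: 42 trees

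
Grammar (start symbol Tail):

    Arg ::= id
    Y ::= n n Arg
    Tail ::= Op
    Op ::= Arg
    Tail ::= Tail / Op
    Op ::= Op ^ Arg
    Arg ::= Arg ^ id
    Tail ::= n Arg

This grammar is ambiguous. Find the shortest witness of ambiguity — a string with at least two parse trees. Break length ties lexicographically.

length 1: no string has ≥2 trees
length 2: no string has ≥2 trees
length 3: id ^ id has 2 parse trees

Two derivations of id ^ id:
  Tail ⇒ Op ⇒ Arg ⇒ Arg ^ id ⇒ id ^ id
  Tail ⇒ Op ⇒ Op ^ Arg ⇒ Arg ^ Arg ⇒ id ^ Arg ⇒ id ^ id

id ^ id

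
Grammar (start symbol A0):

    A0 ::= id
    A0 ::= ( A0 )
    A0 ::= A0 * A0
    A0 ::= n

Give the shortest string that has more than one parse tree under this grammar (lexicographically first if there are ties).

id * id * id

length 1: no string has ≥2 trees
length 3: no string has ≥2 trees
length 5: id * id * id has 2 parse trees

Two derivations of id * id * id:
  A0 ⇒ A0 * A0 ⇒ id * A0 ⇒ id * A0 * A0 ⇒ id * id * A0 ⇒ id * id * id
  A0 ⇒ A0 * A0 ⇒ A0 * A0 * A0 ⇒ id * A0 * A0 ⇒ id * id * A0 ⇒ id * id * id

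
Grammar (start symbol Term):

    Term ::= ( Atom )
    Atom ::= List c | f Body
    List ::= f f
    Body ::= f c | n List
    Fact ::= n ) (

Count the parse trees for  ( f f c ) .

Parse trees for ( f f c ):
  [Term ( [Atom [List f f] c] )]
  [Term ( [Atom f [Body f c]] )]

2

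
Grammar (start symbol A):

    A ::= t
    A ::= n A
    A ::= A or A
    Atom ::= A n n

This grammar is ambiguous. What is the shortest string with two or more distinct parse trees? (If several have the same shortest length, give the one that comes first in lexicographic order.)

n t or t

length 1: no string has ≥2 trees
length 2: no string has ≥2 trees
length 3: no string has ≥2 trees
length 4: n t or t has 2 parse trees

Two derivations of n t or t:
  A ⇒ n A ⇒ n A or A ⇒ n t or A ⇒ n t or t
  A ⇒ A or A ⇒ n A or A ⇒ n t or A ⇒ n t or t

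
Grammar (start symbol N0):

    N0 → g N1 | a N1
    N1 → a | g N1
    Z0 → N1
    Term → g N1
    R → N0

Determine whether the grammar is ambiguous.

Unambiguous

Only N0, N1 are reachable from N0; ignoring the rest: Each reachable nonterminal has at most one production per leading terminal, and all productions are right-linear; the derivation is determined token-by-token.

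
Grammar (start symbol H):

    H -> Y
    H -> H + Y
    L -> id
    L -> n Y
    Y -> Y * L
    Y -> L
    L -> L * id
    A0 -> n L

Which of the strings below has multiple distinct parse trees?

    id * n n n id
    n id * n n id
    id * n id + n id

id * n n n id: 1 tree
n id * n n id: 2 trees
id * n id + n id: 1 tree

n id * n n id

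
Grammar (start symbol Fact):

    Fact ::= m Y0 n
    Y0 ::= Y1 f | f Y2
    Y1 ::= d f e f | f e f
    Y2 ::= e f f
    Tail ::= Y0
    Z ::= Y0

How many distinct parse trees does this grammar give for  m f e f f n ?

2

Parse trees for m f e f f n:
  [Fact m [Y0 [Y1 f e f] f] n]
  [Fact m [Y0 f [Y2 e f f]] n]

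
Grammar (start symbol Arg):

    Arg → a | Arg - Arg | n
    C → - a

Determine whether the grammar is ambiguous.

Witness: a - a - a

Derivation 1: Arg ⇒ Arg - Arg ⇒ a - Arg ⇒ a - Arg - Arg ⇒ a - a - Arg ⇒ a - a - a
Derivation 2: Arg ⇒ Arg - Arg ⇒ Arg - Arg - Arg ⇒ a - Arg - Arg ⇒ a - a - Arg ⇒ a - a - a

Two distinct leftmost derivations for the same string.

Ambiguous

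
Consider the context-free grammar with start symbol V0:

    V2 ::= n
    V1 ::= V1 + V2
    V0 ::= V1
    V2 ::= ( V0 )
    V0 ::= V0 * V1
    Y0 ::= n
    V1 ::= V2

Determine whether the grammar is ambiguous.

Only V0, V1, V2 are reachable from V0; ignoring the rest: V0 → V0 * V1 | V1  ;  V1 → V1 + V2 | V2  — a left-associative chain with V2 at the bottom. Each string factors uniquely by precedence.

Unambiguous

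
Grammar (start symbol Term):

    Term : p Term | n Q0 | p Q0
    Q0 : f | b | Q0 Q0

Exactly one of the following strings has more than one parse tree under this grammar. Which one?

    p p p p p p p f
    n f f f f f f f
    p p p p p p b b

p p p p p p p f: 1 tree
n f f f f f f f: 132 trees
p p p p p p b b: 1 tree

n f f f f f f f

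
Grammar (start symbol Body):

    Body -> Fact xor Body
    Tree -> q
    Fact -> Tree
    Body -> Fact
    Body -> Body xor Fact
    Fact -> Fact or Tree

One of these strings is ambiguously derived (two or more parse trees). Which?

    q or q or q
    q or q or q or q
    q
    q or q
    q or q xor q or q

q or q or q: 1 tree
q or q or q or q: 1 tree
q: 1 tree
q or q: 1 tree
q or q xor q or q: 2 trees

q or q xor q or q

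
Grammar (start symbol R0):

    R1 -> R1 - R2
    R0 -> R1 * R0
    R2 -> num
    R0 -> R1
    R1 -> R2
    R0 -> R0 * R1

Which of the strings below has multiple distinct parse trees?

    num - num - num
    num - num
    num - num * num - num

num - num - num: 1 tree
num - num: 1 tree
num - num * num - num: 2 trees

num - num * num - num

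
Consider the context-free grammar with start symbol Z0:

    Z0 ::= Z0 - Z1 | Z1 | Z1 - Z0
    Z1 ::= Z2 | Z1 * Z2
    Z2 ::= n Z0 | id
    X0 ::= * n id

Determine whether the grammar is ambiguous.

Witness: id - id

Derivation 1: Z0 ⇒ Z0 - Z1 ⇒ Z1 - Z1 ⇒ Z2 - Z1 ⇒ id - Z1 ⇒ id - Z2 ⇒ id - id
Derivation 2: Z0 ⇒ Z1 - Z0 ⇒ Z2 - Z0 ⇒ id - Z0 ⇒ id - Z1 ⇒ id - Z2 ⇒ id - id

Two distinct leftmost derivations for the same string.

Ambiguous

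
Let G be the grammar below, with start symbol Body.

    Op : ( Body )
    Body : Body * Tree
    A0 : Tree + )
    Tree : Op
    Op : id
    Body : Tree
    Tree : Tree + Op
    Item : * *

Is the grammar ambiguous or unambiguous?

Unambiguous

(A0, Item are unreachable from Body, so their rules don't affect L(Body).) This is a standard precedence ladder (Body over Tree over Op), with each level left-recursive on its own operator ('*' at Body, '+' at Tree). That structure is LR(1), hence unambiguous.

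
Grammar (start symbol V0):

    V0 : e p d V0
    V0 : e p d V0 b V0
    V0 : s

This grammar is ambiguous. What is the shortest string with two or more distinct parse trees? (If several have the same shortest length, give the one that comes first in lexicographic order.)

e p d e p d s b s

length 1: no string has ≥2 trees
length 4: no string has ≥2 trees
length 6: no string has ≥2 trees
length 7: no string has ≥2 trees
length 9: e p d e p d s b s has 2 parse trees

Two derivations of e p d e p d s b s:
  V0 ⇒ e p d V0 ⇒ e p d e p d V0 b V0 ⇒ e p d e p d s b V0 ⇒ e p d e p d s b s
  V0 ⇒ e p d V0 b V0 ⇒ e p d e p d V0 b V0 ⇒ e p d e p d s b V0 ⇒ e p d e p d s b s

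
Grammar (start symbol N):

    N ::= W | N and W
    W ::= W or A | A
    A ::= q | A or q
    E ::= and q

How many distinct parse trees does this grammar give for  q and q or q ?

2

Parse trees for q and q or q:
  [N [N [W [A q]]] and [W [W [A q]] or [A q]]]
  [N [N [W [A q]]] and [W [A [A q] or q]]]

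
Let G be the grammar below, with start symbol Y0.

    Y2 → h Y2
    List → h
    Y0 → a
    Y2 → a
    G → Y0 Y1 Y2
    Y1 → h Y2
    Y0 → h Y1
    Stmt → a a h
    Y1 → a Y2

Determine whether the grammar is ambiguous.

Only Y0, Y1, Y2 are reachable from Y0; ignoring the rest: The reachable rules are right-linear with at most one rule per (nonterminal, next-terminal) pair. Each input token forces the next rule, so parsing is deterministic.

Unambiguous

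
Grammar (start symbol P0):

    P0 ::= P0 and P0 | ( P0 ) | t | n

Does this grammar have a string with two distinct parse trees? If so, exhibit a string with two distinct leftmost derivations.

Witness: n and n and n

Derivation 1: P0 ⇒ P0 and P0 ⇒ P0 and P0 and P0 ⇒ n and P0 and P0 ⇒ n and n and P0 ⇒ n and n and n
Derivation 2: P0 ⇒ P0 and P0 ⇒ n and P0 ⇒ n and P0 and P0 ⇒ n and n and P0 ⇒ n and n and n

Two distinct leftmost derivations for the same string.

Ambiguous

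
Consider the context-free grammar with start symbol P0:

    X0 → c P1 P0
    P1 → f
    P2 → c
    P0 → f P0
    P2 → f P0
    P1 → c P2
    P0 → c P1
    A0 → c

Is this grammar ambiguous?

Only P0, P1, P2 are reachable from P0; ignoring the rest: Each reachable nonterminal has at most one production per leading terminal, and all productions are right-linear; the derivation is determined token-by-token.

Unambiguous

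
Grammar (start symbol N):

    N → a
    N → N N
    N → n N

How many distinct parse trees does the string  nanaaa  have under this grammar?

Parse trees for nanaaa (showing first 6 of 23):
  [N [N n [N a]] [N [N n [N a]] [N [N a] [N a]]]]
  [N [N n [N a]] [N [N [N n [N a]] [N a]] [N a]]]
  [N [N n [N a]] [N [N n [N [N a] [N a]]] [N a]]]
  [N [N n [N a]] [N n [N [N a] [N [N a] [N a]]]]]
  [N [N n [N a]] [N n [N [N [N a] [N a]] [N a]]]]
  [N [N [N n [N a]] [N n [N a]]] [N [N a] [N a]]]

23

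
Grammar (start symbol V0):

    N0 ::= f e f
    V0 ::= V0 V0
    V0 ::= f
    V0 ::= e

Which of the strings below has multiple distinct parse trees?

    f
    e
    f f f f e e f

f f f f e e f

f: 1 tree
e: 1 tree
f f f f e e f: 132 trees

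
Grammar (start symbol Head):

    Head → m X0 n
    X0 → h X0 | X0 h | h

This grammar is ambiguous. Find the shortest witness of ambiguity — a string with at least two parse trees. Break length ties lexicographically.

m h h n

length 3: no string has ≥2 trees
length 4: m h h n has 2 parse trees

Two derivations of m h h n:
  Head ⇒ m X0 n ⇒ m h X0 n ⇒ m h h n
  Head ⇒ m X0 n ⇒ m X0 h n ⇒ m h h n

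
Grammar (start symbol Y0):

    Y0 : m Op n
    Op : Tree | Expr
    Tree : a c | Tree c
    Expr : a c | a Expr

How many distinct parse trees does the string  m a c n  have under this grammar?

Parse trees for m a c n:
  [Y0 m [Op [Tree a c]] n]
  [Y0 m [Op [Expr a c]] n]

2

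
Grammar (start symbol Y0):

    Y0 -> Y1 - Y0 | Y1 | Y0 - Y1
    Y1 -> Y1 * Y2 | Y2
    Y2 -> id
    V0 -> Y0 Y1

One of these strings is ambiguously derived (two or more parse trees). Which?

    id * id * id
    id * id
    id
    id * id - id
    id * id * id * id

id * id - id

id * id * id: 1 tree
id * id: 1 tree
id: 1 tree
id * id - id: 2 trees
id * id * id * id: 1 tree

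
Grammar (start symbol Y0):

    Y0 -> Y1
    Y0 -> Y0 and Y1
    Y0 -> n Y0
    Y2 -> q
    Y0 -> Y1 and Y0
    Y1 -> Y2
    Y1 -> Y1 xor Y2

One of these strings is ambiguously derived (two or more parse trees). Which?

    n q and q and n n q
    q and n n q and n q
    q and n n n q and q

q and n n n q and q

n q and q and n n q: 1 tree
q and n n q and n q: 1 tree
q and n n n q and q: 6 trees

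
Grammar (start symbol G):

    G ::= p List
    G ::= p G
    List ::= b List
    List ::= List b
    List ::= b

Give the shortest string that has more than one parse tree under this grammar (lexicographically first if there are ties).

p b b

length 2: no string has ≥2 trees
length 3: p b b has 2 parse trees

Two derivations of p b b:
  G ⇒ p List ⇒ p b List ⇒ p b b
  G ⇒ p List ⇒ p List b ⇒ p b b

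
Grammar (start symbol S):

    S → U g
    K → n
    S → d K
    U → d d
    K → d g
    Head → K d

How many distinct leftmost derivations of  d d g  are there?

Parse trees for d d g:
  [S [U d d] g]
  [S d [K d g]]

2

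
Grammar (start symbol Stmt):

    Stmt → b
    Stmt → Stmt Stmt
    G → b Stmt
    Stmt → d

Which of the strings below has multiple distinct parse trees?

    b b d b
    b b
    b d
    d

b b d b

b b d b: 5 trees
b b: 1 tree
b d: 1 tree
d: 1 tree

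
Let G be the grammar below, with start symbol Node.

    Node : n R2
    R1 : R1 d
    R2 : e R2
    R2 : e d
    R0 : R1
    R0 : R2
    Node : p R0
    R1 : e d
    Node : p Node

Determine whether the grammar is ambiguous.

Witness: p e d

Derivation 1: Node ⇒ p R0 ⇒ p R1 ⇒ p e d
Derivation 2: Node ⇒ p R0 ⇒ p R2 ⇒ p e d

Two distinct leftmost derivations for the same string.

Ambiguous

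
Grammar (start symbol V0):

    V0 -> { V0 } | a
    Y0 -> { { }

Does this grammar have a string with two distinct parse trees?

Unambiguous

(Y0 is unreachable from V0, so its rules don't affect L(V0).) Each string is a nest of matched brackets around a single atom. An opening bracket forces the recursive rule; an atom forces the base rule.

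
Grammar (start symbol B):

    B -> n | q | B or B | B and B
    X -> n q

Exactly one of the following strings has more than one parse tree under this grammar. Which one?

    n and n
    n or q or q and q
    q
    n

n and n: 1 tree
n or q or q and q: 5 trees
q: 1 tree
n: 1 tree

n or q or q and q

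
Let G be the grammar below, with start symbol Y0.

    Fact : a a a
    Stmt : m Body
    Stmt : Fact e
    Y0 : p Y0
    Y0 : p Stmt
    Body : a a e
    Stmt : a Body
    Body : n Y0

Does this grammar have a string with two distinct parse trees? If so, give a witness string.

Witness: p a a a e

Derivation 1: Y0 ⇒ p Stmt ⇒ p Fact e ⇒ p a a a e
Derivation 2: Y0 ⇒ p Stmt ⇒ p a Body ⇒ p a a a e

Two distinct leftmost derivations for the same string.

Ambiguous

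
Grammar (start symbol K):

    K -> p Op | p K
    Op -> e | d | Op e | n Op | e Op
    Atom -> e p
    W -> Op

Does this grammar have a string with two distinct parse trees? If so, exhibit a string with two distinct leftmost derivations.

Ambiguous

Witness: p e e

Derivation 1: K ⇒ p Op ⇒ p Op e ⇒ p e e
Derivation 2: K ⇒ p Op ⇒ p e Op ⇒ p e e

Two distinct leftmost derivations for the same string.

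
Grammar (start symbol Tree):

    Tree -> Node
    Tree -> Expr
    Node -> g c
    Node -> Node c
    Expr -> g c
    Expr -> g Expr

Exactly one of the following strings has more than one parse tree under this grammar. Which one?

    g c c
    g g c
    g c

g c c: 1 tree
g g c: 1 tree
g c: 2 trees

g c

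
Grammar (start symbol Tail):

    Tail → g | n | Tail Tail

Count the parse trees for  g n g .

Parse trees for g n g:
  [Tail [Tail g] [Tail [Tail n] [Tail g]]]
  [Tail [Tail [Tail g] [Tail n]] [Tail g]]

2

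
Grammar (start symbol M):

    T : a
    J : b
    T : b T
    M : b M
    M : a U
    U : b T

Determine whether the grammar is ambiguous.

Only M, U, T are reachable from M; ignoring the rest: Restricted to the reachable nonterminals, every rule has the form A → t or A → t B, and no two rules for the same A share a first terminal. The grammar encodes a DFA — one run per string.

Unambiguous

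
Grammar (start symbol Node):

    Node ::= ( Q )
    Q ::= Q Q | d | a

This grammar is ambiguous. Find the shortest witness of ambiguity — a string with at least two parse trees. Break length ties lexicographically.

length 3: no string has ≥2 trees
length 4: no string has ≥2 trees
length 5: ( a a a ) has 2 parse trees

Two derivations of ( a a a ):
  Node ⇒ ( Q ) ⇒ ( Q Q ) ⇒ ( Q Q Q ) ⇒ ( a Q Q ) ⇒ ( a a Q ) ⇒ ( a a a )
  Node ⇒ ( Q ) ⇒ ( Q Q ) ⇒ ( a Q ) ⇒ ( a Q Q ) ⇒ ( a a Q ) ⇒ ( a a a )

( a a a )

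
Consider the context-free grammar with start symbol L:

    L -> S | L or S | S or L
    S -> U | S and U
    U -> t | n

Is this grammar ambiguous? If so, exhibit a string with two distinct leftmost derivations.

Ambiguous

Witness: n or n

Derivation 1: L ⇒ L or S ⇒ S or S ⇒ U or S ⇒ n or S ⇒ n or U ⇒ n or n
Derivation 2: L ⇒ S or L ⇒ U or L ⇒ n or L ⇒ n or S ⇒ n or U ⇒ n or n

Two distinct leftmost derivations for the same string.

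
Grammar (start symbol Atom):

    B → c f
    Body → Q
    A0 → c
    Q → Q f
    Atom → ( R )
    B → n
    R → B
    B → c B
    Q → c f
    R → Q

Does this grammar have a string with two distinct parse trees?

Ambiguous

Witness: ( c f )

Derivation 1: Atom ⇒ ( R ) ⇒ ( B ) ⇒ ( c f )
Derivation 2: Atom ⇒ ( R ) ⇒ ( Q ) ⇒ ( c f )

Two distinct leftmost derivations for the same string.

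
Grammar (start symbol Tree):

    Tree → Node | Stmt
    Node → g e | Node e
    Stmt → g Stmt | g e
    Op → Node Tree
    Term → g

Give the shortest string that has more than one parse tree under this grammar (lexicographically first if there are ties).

length 2: g e has 2 parse trees

Two derivations of g e:
  Tree ⇒ Node ⇒ g e
  Tree ⇒ Stmt ⇒ g e

g e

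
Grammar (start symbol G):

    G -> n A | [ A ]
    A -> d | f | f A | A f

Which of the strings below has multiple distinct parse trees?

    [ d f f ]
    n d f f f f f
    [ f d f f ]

[ d f f ]: 1 tree
n d f f f f f: 1 tree
[ f d f f ]: 3 trees

[ f d f f ]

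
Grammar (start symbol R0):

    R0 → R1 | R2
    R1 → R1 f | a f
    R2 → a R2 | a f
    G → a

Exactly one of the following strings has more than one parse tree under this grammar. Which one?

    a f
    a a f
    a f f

a f

a f: 2 trees
a a f: 1 tree
a f f: 1 tree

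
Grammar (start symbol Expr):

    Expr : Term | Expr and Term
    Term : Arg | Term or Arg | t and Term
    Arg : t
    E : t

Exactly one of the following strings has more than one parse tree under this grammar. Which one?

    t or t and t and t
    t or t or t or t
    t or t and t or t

t or t and t and t

t or t and t and t: 2 trees
t or t or t or t: 1 tree
t or t and t or t: 1 tree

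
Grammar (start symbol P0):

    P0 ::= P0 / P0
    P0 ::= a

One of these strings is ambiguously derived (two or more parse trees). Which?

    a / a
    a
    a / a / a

a / a: 1 tree
a: 1 tree
a / a / a: 2 trees

a / a / a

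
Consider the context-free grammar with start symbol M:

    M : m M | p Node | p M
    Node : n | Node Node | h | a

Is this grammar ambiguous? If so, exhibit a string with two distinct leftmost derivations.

Witness: p a a a

Derivation 1: M ⇒ p Node ⇒ p Node Node ⇒ p Node Node Node ⇒ p a Node Node ⇒ p a a Node ⇒ p a a a
Derivation 2: M ⇒ p Node ⇒ p Node Node ⇒ p a Node ⇒ p a Node Node ⇒ p a a Node ⇒ p a a a

Two distinct leftmost derivations for the same string.

Ambiguous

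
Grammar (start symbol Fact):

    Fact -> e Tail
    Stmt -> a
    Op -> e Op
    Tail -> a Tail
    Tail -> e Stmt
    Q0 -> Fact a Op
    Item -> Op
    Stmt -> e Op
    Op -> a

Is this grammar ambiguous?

Only Fact, Tail, Stmt, Op are reachable from Fact; ignoring the rest: The reachable rules are right-linear with at most one rule per (nonterminal, next-terminal) pair. Each input token forces the next rule, so parsing is deterministic.

Unambiguous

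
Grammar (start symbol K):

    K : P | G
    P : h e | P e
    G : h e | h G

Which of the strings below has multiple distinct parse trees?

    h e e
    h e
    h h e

h e e: 1 tree
h e: 2 trees
h h e: 1 tree

h e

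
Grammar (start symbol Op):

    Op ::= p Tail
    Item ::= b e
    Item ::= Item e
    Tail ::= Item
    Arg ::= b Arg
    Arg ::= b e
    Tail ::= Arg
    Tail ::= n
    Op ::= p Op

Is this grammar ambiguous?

Witness: p b e

Derivation 1: Op ⇒ p Tail ⇒ p Item ⇒ p b e
Derivation 2: Op ⇒ p Tail ⇒ p Arg ⇒ p b e

Two distinct leftmost derivations for the same string.

Ambiguous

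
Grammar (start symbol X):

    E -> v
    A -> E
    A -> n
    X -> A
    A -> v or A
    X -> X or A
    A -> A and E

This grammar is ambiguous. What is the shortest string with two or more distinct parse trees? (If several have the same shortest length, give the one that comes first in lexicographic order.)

length 1: no string has ≥2 trees
length 3: v or n has 2 parse trees

Two derivations of v or n:
  X ⇒ A ⇒ v or A ⇒ v or n
  X ⇒ X or A ⇒ A or A ⇒ E or A ⇒ v or A ⇒ v or n

v or n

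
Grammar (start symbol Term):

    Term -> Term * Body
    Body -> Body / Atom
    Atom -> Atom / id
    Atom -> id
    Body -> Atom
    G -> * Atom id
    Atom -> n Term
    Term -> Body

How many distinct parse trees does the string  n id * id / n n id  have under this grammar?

3

Parse trees for n id * id / n n id:
  [Term [Term [Body [Atom n [Term [Body [Atom id]]]]]] * [Body [Body [Atom id]] / [Atom n [Term [Body [Atom n [Term [Body [Atom id]]]]]]]]]
  [Term [Body [Body [Atom n [Term [Term [Body [Atom id]]] * [Body [Atom id]]]]] / [Atom n [Term [Body [Atom n [Term [Body [Atom id]]]]]]]]]
  [Term [Body [Atom n [Term [Term [Body [Atom id]]] * [Body [Body [Atom id]] / [Atom n [Term [Body [Atom n [Term [Body [Atom id]]]]]]]]]]]]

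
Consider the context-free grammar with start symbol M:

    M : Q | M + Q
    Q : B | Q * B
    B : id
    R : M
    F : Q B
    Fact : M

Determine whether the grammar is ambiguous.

Unambiguous

Only M, Q, B are reachable from M; ignoring the rest: This is a standard precedence ladder (M over Q over B), with each level left-recursive on its own operator ('+' at M, '*' at Q). That structure is LR(1), hence unambiguous.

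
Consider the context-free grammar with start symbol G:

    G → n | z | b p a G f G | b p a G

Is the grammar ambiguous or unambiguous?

Witness: b p a b p a n f n

Derivation 1: G ⇒ b p a G f G ⇒ b p a b p a G f G ⇒ b p a b p a n f G ⇒ b p a b p a n f n
Derivation 2: G ⇒ b p a G ⇒ b p a b p a G f G ⇒ b p a b p a n f G ⇒ b p a b p a n f n

Two distinct leftmost derivations for the same string.

Ambiguous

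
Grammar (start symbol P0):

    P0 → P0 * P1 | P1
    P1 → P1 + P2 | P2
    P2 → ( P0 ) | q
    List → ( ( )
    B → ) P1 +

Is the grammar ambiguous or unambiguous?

Only P0, P1, P2 are reachable from P0; ignoring the rest: P0 → P0 * P1 | P1  ;  P1 → P1 + P2 | P2  — a left-associative chain with P2 at the bottom. Each string factors uniquely by precedence.

Unambiguous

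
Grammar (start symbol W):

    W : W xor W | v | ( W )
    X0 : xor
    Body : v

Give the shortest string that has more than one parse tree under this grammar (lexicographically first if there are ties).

v xor v xor v

length 1: no string has ≥2 trees
length 3: no string has ≥2 trees
length 5: v xor v xor v has 2 parse trees

Two derivations of v xor v xor v:
  W ⇒ W xor W ⇒ W xor W xor W ⇒ v xor W xor W ⇒ v xor v xor W ⇒ v xor v xor v
  W ⇒ W xor W ⇒ v xor W ⇒ v xor W xor W ⇒ v xor v xor W ⇒ v xor v xor v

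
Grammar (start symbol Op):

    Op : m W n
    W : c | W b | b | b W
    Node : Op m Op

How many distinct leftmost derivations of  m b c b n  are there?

2

Parse trees for m b c b n:
  [Op m [W [W b [W c]] b] n]
  [Op m [W b [W [W c] b]] n]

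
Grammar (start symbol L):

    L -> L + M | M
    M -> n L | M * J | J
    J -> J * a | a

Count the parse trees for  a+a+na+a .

2

Parse trees for a+a+na+a:
  [L [L [L [M [J a]]] + [M [J a]]] + [M n [L [L [M [J a]]] + [M [J a]]]]]
  [L [L [L [L [M [J a]]] + [M [J a]]] + [M n [L [M [J a]]]]] + [M [J a]]]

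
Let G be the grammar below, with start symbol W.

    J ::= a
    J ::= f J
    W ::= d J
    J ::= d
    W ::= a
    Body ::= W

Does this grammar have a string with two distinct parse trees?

Unambiguous

(Body is unreachable from W, so its rules don't affect L(W).) Restricted to the reachable nonterminals, every rule has the form A → t or A → t B, and no two rules for the same A share a first terminal. The grammar encodes a DFA — one run per string.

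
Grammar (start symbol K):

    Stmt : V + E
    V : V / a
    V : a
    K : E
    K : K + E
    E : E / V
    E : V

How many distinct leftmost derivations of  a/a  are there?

2

Parse trees for a/a:
  [K [E [E [V a]] / [V a]]]
  [K [E [V [V a] / a]]]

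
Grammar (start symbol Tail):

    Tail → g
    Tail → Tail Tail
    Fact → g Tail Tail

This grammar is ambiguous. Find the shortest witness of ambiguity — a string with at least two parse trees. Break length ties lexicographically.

length 1: no string has ≥2 trees
length 2: no string has ≥2 trees
length 3: g g g has 2 parse trees

Two derivations of g g g:
  Tail ⇒ Tail Tail ⇒ g Tail ⇒ g Tail Tail ⇒ g g Tail ⇒ g g g
  Tail ⇒ Tail Tail ⇒ Tail Tail Tail ⇒ g Tail Tail ⇒ g g Tail ⇒ g g g

g g g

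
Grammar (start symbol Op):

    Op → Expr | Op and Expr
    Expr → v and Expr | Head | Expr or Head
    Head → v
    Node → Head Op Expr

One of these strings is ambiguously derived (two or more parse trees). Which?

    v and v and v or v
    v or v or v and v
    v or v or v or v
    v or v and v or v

v and v and v or v

v and v and v or v: 7 trees
v or v or v and v: 1 tree
v or v or v or v: 1 tree
v or v and v or v: 1 tree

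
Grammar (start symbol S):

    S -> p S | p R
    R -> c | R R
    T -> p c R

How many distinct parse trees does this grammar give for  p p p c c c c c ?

14

Parse trees for p p p c c c c c (showing first 6 of 14):
  [S p [S p [S p [R [R c] [R [R c] [R [R c] [R [R c] [R c]]]]]]]]
  [S p [S p [S p [R [R c] [R [R c] [R [R [R c] [R c]] [R c]]]]]]]
  [S p [S p [S p [R [R c] [R [R [R c] [R c]] [R [R c] [R c]]]]]]]
  [S p [S p [S p [R [R c] [R [R [R c] [R [R c] [R c]]] [R c]]]]]]
  [S p [S p [S p [R [R c] [R [R [R [R c] [R c]] [R c]] [R c]]]]]]
  [S p [S p [S p [R [R [R c] [R c]] [R [R c] [R [R c] [R c]]]]]]]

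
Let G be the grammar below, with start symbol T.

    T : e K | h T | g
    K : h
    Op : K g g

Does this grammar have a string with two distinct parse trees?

Only T, K are reachable from T; ignoring the rest: Each reachable nonterminal has at most one production per leading terminal, and all productions are right-linear; the derivation is determined token-by-token.

Unambiguous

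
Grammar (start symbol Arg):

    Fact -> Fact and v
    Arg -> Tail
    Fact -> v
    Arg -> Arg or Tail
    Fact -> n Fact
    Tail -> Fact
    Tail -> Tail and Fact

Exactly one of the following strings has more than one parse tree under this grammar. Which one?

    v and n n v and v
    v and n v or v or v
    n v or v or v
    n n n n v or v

v and n n v and v: 4 trees
v and n v or v or v: 1 tree
n v or v or v: 1 tree
n n n n v or v: 1 tree

v and n n v and v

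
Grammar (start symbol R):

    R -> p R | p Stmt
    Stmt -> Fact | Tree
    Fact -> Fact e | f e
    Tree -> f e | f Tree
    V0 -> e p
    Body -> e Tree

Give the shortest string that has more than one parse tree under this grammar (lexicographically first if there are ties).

p f e

length 3: p f e has 2 parse trees

Two derivations of p f e:
  R ⇒ p Stmt ⇒ p Fact ⇒ p f e
  R ⇒ p Stmt ⇒ p Tree ⇒ p f e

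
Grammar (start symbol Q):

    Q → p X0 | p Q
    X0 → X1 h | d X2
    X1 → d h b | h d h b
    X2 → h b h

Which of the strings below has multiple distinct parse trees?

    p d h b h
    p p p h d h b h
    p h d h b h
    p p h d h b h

p d h b h

p d h b h: 2 trees
p p p h d h b h: 1 tree
p h d h b h: 1 tree
p p h d h b h: 1 tree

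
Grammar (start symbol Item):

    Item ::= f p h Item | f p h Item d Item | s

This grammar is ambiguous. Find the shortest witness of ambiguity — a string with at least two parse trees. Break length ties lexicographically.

length 1: no string has ≥2 trees
length 4: no string has ≥2 trees
length 6: no string has ≥2 trees
length 7: no string has ≥2 trees
length 9: f p h f p h s d s has 2 parse trees

Two derivations of f p h f p h s d s:
  Item ⇒ f p h Item ⇒ f p h f p h Item d Item ⇒ f p h f p h s d Item ⇒ f p h f p h s d s
  Item ⇒ f p h Item d Item ⇒ f p h f p h Item d Item ⇒ f p h f p h s d Item ⇒ f p h f p h s d s

f p h f p h s d s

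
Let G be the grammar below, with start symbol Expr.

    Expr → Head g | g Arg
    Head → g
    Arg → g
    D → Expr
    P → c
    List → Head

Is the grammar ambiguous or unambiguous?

Ambiguous

Witness: g g

Derivation 1: Expr ⇒ Head g ⇒ g g
Derivation 2: Expr ⇒ g Arg ⇒ g g

Two distinct leftmost derivations for the same string.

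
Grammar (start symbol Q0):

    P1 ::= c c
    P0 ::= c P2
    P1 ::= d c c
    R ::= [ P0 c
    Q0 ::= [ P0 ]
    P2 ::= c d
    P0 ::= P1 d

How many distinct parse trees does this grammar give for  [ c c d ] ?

Parse trees for [ c c d ]:
  [Q0 [ [P0 c [P2 c d]] ]]
  [Q0 [ [P0 [P1 c c] d] ]]

2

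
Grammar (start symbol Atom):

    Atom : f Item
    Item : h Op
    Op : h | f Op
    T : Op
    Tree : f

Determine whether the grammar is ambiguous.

(T, Tree are unreachable from Atom, so their rules don't affect L(Atom).) Restricted to the reachable nonterminals, every rule has the form A → t or A → t B, and no two rules for the same A share a first terminal. The grammar encodes a DFA — one run per string.

Unambiguous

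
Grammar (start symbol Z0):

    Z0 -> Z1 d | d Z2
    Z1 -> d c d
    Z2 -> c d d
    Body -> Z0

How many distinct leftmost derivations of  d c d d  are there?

2

Parse trees for d c d d:
  [Z0 [Z1 d c d] d]
  [Z0 d [Z2 c d d]]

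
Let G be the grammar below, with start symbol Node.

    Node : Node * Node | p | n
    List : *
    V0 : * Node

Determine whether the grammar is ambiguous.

Witness: n * n * n

Derivation 1: Node ⇒ Node * Node ⇒ Node * Node * Node ⇒ n * Node * Node ⇒ n * n * Node ⇒ n * n * n
Derivation 2: Node ⇒ Node * Node ⇒ n * Node ⇒ n * Node * Node ⇒ n * n * Node ⇒ n * n * n

Two distinct leftmost derivations for the same string.

Ambiguous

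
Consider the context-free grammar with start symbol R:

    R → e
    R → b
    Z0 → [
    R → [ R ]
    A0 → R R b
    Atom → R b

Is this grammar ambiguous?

Only R is reachable from R; ignoring the rest: L(R) is { openⁿ atom closeⁿ : n ≥ 0 }. The bracket depth fixes n, and the derivation is forced at every step.

Unambiguous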